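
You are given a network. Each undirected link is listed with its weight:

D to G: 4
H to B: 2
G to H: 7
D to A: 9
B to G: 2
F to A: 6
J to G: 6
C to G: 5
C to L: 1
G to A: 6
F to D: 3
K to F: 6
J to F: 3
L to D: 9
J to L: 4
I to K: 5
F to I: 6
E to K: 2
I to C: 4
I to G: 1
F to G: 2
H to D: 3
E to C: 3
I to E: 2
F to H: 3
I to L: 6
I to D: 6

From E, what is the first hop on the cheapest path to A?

Enumerating some paths:
E → I → G → A: 2+1+6 = 9
E → I → G → F → A: 2+1+2+6 = 11
E → C → I → G → A: 3+4+1+6 = 14
E → I → F → A: 2+6+6 = 14
The minimum is 9 via E → I → G → A.
So from E the first move is to I.

I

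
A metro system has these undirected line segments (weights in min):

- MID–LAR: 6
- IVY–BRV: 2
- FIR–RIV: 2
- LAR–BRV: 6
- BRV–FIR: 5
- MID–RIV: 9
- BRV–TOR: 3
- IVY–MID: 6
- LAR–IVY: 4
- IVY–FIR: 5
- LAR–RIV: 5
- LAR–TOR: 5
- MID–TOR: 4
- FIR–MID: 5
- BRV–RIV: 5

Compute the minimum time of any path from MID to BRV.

7 min

Settle nodes by increasing distance from MID:
MID: 0
TOR: 4  (via MID)
FIR: 5  (via MID)
IVY: 6  (via MID)
LAR: 6  (via MID)
RIV: 7  (via FIR)
BRV: 7  (via TOR)
Shortest route: MID–TOR–BRV = 7 min.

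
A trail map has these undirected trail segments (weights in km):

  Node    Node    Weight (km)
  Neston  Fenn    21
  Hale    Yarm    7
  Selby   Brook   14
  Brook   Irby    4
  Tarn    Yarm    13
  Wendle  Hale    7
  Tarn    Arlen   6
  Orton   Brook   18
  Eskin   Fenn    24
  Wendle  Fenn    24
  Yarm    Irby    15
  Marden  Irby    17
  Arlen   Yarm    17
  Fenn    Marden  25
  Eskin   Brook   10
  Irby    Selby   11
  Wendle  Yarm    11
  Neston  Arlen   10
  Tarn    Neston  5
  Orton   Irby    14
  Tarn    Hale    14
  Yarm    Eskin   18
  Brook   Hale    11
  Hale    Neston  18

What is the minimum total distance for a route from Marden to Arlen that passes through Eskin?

Shortest Marden→Eskin: Marden–Irby–Brook–Eskin = 31
Shortest Eskin→Arlen: Eskin–Yarm–Arlen = 35
Total via Eskin: 31 + 35 = 66 km.

66 km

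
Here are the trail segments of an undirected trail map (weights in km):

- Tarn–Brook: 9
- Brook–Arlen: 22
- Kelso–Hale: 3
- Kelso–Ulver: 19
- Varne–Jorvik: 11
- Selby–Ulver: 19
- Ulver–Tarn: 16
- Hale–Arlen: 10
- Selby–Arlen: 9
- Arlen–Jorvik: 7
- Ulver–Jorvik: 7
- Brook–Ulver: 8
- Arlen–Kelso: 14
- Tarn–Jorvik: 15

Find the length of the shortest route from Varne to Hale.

Running Dijkstra from Varne:
Varne: 0
Jorvik: 11  (via Varne)
Ulver: 18  (via Jorvik)
Arlen: 18  (via Jorvik)
Brook: 26  (via Ulver)
Tarn: 26  (via Jorvik)
Selby: 27  (via Arlen)
Hale: 28  (via Arlen)
Shortest route: Varne–Jorvik–Arlen–Hale = 28 km.

28 km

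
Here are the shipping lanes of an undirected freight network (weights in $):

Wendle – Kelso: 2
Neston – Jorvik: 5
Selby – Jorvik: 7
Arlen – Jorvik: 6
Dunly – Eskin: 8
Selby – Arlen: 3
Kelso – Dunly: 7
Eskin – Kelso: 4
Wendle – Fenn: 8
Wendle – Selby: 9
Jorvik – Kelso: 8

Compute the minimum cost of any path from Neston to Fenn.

Shortest distances from Neston:
Neston: 0
Jorvik: 5  (via Neston)
Arlen: 11  (via Jorvik)
Selby: 12  (via Jorvik)
Kelso: 13  (via Jorvik)
Wendle: 15  (via Kelso)
Eskin: 17  (via Kelso)
Dunly: 20  (via Kelso)
Fenn: 23  (via Wendle)
Shortest route: Neston → Jorvik → Kelso → Wendle → Fenn = $23.

$23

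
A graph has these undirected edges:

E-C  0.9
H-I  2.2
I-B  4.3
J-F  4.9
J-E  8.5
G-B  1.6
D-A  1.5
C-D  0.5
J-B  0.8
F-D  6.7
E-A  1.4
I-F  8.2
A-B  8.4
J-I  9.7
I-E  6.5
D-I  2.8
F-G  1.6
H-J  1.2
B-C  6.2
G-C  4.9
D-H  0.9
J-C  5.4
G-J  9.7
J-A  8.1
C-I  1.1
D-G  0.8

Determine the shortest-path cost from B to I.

Compare a few routes:
B → I: 4.3 = 4.3
B → G → D → C → I: 1.6+0.8+0.5+1.1 = 4
B → J → H → D → C → I: 0.8+1.2+0.9+0.5+1.1 = 4.5
B → J → H → I: 0.8+1.2+2.2 = 4.2
Cheapest is B → G → D → C → I at 4.

4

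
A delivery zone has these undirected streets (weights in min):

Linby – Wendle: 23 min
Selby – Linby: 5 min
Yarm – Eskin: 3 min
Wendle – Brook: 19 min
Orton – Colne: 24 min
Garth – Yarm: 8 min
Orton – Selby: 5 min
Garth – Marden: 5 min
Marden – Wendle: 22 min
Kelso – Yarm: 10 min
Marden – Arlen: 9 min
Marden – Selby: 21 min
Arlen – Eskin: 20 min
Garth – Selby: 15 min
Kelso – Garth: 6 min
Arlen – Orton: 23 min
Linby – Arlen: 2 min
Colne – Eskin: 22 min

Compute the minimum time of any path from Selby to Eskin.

Candidate routes:
Selby → Linby → Arlen → Eskin: 5+2+20 = 27
Selby → Garth → Yarm → Eskin: 15+8+3 = 26
Selby → Linby → Arlen → Marden → Garth → Yarm → Eskin: 5+2+9+5+8+3 = 32
The minimum is 26 min via Selby → Garth → Yarm → Eskin.

26 min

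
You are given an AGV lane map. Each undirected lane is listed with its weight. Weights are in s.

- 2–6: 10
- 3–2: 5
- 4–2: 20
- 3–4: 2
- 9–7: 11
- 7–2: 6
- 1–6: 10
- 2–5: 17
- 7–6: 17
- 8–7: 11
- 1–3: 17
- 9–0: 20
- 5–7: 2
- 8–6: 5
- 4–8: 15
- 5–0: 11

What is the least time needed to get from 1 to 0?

Candidate routes:
1 - 6 - 8 - 7 - 5 - 0: 10+5+11+2+11 = 39
1 - 6 - 7 - 5 - 0: 10+17+2+11 = 40
The minimum is 39 s via 1 - 6 - 8 - 7 - 5 - 0.

39 s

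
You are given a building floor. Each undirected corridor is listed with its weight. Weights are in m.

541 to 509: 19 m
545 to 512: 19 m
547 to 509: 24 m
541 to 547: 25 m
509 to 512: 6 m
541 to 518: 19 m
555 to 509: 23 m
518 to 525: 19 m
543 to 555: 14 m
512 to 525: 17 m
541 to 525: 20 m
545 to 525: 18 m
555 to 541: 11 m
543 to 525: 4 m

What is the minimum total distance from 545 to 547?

49 m

Candidate routes:
545–512–509–547: 19+6+24 = 49
545–525–541–547: 18+20+25 = 63
545–512–509–541–547: 19+6+19+25 = 69
545–525–512–509–547: 18+17+6+24 = 65
Cheapest is 545–512–509–547 at 49 m.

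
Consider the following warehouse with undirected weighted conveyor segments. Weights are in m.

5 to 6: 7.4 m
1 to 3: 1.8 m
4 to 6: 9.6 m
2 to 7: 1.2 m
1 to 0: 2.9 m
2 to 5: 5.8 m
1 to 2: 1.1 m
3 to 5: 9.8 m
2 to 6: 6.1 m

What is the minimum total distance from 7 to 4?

16.9 m

Running Dijkstra from 7:
7: 0
2: 1.2  (via 7)
1: 2.3  (via 2)
3: 4.1  (via 1)
0: 5.2  (via 1)
5: 7  (via 2)
6: 7.3  (via 2)
4: 16.9  (via 6)
Shortest route: 7–2–6–4 = 16.9 m.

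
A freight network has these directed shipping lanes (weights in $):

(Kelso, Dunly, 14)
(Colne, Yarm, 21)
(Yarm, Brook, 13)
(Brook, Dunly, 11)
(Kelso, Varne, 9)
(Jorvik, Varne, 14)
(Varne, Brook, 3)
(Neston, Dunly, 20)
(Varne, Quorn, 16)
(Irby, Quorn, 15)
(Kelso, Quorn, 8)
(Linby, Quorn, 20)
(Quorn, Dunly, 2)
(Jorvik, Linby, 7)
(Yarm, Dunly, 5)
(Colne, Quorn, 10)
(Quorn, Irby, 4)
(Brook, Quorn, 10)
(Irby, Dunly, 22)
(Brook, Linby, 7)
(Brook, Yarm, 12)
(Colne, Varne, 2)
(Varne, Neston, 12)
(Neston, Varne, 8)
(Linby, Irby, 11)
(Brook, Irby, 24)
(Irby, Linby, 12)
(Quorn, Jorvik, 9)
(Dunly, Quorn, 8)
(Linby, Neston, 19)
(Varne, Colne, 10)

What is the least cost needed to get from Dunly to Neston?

$43

Shortest distances from Dunly:
Dunly: 0
Quorn: 8  (via Dunly)
Irby: 12  (via Quorn)
Jorvik: 17  (via Quorn)
Linby: 24  (via Irby)
Varne: 31  (via Jorvik)
Brook: 34  (via Varne)
Colne: 41  (via Varne)
Neston: 43  (via Linby)
Shortest route: Dunly → Quorn → Irby → Linby → Neston = $43.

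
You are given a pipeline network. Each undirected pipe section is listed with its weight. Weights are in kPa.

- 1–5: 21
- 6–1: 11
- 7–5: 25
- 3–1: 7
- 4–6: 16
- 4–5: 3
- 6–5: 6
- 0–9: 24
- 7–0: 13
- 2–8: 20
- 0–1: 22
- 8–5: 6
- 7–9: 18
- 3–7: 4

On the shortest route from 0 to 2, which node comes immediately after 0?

Compare a few routes:
0 - 1 - 6 - 5 - 8 - 2: 22+11+6+6+20 = 65
0 - 7 - 5 - 8 - 2: 13+25+6+20 = 64
The minimum is 64 kPa via 0 - 7 - 5 - 8 - 2.
So from 0 the first move is to 7.

7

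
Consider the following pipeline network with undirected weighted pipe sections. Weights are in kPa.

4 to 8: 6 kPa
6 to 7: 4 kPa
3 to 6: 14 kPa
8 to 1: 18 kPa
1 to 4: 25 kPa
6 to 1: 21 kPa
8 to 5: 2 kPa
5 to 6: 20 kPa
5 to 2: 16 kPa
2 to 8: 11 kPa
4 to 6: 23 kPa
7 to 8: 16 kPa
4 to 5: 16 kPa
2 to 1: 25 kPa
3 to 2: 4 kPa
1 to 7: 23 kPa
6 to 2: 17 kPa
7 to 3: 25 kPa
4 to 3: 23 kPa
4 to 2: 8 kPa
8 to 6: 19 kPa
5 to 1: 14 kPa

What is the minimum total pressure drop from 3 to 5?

17 kPa

Compare a few routes:
3 → 2 → 4 → 5: 4+8+16 = 28
3 → 2 → 8 → 5: 4+11+2 = 17
3 → 2 → 4 → 8 → 5: 4+8+6+2 = 20
3 → 2 → 5: 4+16 = 20
The minimum is 17 kPa via 3 → 2 → 8 → 5.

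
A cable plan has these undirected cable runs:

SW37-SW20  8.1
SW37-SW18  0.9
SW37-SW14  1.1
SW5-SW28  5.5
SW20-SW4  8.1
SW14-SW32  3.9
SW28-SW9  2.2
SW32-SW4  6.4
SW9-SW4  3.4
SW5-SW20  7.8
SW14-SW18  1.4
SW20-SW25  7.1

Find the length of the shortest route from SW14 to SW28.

15.9

Enumerating some paths:
SW14–SW37–SW20–SW5–SW28: 1.1+8.1+7.8+5.5 = 22.5
SW14–SW32–SW4–SW9–SW28: 3.9+6.4+3.4+2.2 = 15.9
Cheapest is SW14–SW32–SW4–SW9–SW28 at 15.9.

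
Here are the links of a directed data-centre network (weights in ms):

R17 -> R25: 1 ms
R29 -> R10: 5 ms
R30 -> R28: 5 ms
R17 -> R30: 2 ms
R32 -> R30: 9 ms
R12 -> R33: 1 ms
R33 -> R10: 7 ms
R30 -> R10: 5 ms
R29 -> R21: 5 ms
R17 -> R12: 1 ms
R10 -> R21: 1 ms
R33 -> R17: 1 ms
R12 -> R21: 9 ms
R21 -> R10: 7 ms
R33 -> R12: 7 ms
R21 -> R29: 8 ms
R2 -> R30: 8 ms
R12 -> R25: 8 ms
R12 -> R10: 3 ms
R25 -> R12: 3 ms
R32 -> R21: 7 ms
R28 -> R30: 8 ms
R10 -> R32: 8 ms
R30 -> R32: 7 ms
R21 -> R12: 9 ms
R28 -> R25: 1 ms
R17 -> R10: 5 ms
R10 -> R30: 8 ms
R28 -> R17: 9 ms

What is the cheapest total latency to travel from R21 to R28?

18 ms

Running Dijkstra from R21:
R21: 0
R10: 7  (via R21)
R29: 8  (via R21)
R12: 9  (via R21)
R33: 10  (via R12)
R17: 11  (via R33)
R25: 12  (via R17)
R30: 13  (via R17)
R32: 15  (via R10)
R28: 18  (via R30)
Shortest route: R21 → R12 → R33 → R17 → R30 → R28 = 18 ms.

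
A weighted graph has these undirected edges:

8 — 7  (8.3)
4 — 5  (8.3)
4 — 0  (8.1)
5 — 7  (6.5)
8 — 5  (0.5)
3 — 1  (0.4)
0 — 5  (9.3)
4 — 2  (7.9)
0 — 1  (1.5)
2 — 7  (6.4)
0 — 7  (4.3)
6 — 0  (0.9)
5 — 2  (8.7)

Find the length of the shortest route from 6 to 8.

10.7

Settle nodes by increasing distance from 6:
6: 0
0: 0.9  (via 6)
1: 2.4  (via 0)
3: 2.8  (via 1)
7: 5.2  (via 0)
4: 9  (via 0)
5: 10.2  (via 0)
8: 10.7  (via 5)
Shortest route: 6–0–5–8 = 10.7.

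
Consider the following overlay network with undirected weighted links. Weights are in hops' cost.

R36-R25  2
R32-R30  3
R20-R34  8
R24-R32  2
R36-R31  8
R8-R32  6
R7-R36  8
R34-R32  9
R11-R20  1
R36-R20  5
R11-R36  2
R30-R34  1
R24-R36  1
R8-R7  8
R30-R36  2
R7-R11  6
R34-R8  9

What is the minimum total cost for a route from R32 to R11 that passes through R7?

Best R32 to R7: R32–R24–R36–R7 costing 11
Best R7 to R11: R7–R11 costing 6
Total via R7: 11 + 6 = 17 hops' cost.

17 hops' cost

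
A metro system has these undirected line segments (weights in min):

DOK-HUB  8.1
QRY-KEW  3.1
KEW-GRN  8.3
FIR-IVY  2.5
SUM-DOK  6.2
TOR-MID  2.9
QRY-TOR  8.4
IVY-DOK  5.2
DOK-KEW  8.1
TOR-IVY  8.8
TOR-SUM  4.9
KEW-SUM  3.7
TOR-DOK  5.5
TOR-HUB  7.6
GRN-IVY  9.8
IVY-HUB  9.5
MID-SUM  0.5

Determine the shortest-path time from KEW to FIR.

Enumerating some paths:
KEW → SUM → DOK → IVY → FIR: 3.7+6.2+5.2+2.5 = 17.6
KEW → SUM → MID → TOR → IVY → FIR: 3.7+0.5+2.9+8.8+2.5 = 18.4
KEW → DOK → IVY → FIR: 8.1+5.2+2.5 = 15.8
Cheapest is KEW → DOK → IVY → FIR at 15.8 min.

15.8 min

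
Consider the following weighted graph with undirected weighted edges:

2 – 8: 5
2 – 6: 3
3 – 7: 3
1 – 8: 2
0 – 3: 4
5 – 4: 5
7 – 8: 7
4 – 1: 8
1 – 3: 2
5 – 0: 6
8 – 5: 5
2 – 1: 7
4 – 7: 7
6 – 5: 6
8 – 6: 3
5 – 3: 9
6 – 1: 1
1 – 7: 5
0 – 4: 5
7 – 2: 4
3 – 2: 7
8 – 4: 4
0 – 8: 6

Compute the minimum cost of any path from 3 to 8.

4

Shortest distances from 3:
3: 0
1: 2  (via 3)
6: 3  (via 1)
7: 3  (via 3)
0: 4  (via 3)
8: 4  (via 1)
Shortest route: 3 → 1 → 8 = 4.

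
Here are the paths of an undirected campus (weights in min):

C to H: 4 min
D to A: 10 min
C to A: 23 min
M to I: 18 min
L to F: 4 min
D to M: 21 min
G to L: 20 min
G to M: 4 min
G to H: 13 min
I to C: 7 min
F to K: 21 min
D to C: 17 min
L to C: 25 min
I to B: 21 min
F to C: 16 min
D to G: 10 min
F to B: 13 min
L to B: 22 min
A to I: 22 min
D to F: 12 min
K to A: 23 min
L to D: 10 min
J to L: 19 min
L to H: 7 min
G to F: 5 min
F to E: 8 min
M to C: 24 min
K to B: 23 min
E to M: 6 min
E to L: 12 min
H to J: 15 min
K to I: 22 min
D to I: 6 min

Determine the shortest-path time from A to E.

Running Dijkstra from A:
A: 0
D: 10  (via A)
I: 16  (via D)
G: 20  (via D)
L: 20  (via D)
F: 22  (via D)
C: 23  (via A)
K: 23  (via A)
M: 24  (via G)
H: 27  (via L)
E: 30  (via F)
Shortest route: A–D–F–E = 30 min.

30 min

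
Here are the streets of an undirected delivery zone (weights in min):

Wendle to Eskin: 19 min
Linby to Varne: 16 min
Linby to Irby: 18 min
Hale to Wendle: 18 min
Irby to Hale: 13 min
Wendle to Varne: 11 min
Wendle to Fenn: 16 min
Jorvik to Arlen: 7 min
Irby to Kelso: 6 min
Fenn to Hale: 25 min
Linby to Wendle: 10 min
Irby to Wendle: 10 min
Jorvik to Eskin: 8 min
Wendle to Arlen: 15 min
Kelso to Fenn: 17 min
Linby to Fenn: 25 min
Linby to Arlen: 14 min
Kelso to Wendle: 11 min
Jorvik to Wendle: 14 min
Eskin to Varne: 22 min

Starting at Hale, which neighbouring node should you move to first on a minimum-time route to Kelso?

Irby

Enumerating some paths:
Hale–Wendle–Irby–Kelso: 18+10+6 = 34
Hale–Irby–Wendle–Kelso: 13+10+11 = 34
Hale–Irby–Kelso: 13+6 = 19
Hale–Wendle–Kelso: 18+11 = 29
Cheapest is Hale–Irby–Kelso at 19 min.
So from Hale the first move is to Irby.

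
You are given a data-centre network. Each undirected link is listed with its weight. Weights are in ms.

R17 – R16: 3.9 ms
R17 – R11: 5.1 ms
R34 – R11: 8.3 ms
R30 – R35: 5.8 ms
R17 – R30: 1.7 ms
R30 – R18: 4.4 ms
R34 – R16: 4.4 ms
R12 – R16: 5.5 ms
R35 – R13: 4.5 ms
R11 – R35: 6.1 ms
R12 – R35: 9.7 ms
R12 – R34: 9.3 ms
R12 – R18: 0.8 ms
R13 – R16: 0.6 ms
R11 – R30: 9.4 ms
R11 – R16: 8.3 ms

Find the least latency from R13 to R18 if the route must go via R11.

20.1 ms

Best R13 to R11: R13 → R16 → R11 costing 8.9
Best R11 to R18: R11 → R17 → R30 → R18 costing 11.2
Total via R11: 8.9 + 11.2 = 20.1 ms.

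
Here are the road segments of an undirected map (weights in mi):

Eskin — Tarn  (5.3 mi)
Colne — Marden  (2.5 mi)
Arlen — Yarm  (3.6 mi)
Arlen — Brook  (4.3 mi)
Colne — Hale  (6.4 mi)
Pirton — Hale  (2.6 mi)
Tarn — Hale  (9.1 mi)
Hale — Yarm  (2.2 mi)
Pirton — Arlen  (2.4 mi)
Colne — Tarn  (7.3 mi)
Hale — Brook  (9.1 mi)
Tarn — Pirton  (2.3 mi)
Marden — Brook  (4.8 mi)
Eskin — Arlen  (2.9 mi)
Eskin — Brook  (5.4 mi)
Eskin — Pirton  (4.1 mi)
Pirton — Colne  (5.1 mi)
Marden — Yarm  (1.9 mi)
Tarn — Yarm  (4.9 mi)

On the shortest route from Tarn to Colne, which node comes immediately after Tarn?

Colne

Candidate routes:
Tarn - Pirton - Colne: 2.3+5.1 = 7.4
Tarn - Colne: 7.3 = 7.3
Cheapest is Tarn - Colne at 7.3 mi.
So from Tarn the first move is to Colne.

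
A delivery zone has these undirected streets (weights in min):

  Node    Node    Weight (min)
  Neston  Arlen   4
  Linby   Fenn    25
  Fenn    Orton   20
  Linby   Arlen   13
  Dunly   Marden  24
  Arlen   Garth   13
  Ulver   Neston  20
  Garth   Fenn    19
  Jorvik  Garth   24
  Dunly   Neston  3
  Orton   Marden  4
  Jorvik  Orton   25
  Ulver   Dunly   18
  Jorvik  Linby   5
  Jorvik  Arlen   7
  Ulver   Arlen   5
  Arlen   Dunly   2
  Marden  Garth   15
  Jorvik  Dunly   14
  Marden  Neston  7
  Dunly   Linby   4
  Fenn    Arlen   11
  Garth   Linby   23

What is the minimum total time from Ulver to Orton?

Enumerating some paths:
Ulver–Arlen–Neston–Marden–Orton: 5+4+7+4 = 20
Ulver–Dunly–Neston–Marden–Orton: 18+3+7+4 = 32
Ulver–Neston–Marden–Orton: 20+7+4 = 31
Ulver–Arlen–Dunly–Neston–Marden–Orton: 5+2+3+7+4 = 21
Cheapest is Ulver–Arlen–Neston–Marden–Orton at 20 min.

20 min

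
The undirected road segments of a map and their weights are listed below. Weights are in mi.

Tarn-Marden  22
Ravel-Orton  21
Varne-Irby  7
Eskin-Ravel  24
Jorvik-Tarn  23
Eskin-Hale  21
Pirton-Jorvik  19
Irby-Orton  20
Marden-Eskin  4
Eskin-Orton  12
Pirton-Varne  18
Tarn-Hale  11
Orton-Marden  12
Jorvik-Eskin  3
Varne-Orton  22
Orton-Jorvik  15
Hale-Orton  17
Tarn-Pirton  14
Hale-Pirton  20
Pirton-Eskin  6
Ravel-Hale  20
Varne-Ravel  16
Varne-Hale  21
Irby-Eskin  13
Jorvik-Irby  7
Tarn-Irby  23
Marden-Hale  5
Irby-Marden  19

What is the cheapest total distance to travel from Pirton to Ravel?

30 mi

Shortest distances from Pirton:
Pirton: 0
Eskin: 6  (via Pirton)
Jorvik: 9  (via Eskin)
Marden: 10  (via Eskin)
Tarn: 14  (via Pirton)
Hale: 15  (via Marden)
Irby: 16  (via Jorvik)
Orton: 18  (via Eskin)
Varne: 18  (via Pirton)
Ravel: 30  (via Eskin)
Shortest route: Pirton → Eskin → Ravel = 30 mi.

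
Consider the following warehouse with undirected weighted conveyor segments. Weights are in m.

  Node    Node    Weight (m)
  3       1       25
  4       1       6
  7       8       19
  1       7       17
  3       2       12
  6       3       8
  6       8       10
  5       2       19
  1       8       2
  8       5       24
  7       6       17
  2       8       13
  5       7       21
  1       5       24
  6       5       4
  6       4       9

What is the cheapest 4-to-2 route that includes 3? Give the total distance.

29 m

Shortest 4→3: 4 → 6 → 3 = 17
Best 3 to 2: 3 → 2 costing 12
Total via 3: 17 + 12 = 29 m.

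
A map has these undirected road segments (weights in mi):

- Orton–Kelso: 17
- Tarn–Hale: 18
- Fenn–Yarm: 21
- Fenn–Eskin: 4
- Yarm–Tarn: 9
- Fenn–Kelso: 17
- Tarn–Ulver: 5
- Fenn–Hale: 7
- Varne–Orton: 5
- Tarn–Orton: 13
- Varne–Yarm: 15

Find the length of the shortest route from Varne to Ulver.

23 mi

Candidate routes:
Varne - Orton - Tarn - Ulver: 5+13+5 = 23
Varne - Yarm - Tarn - Ulver: 15+9+5 = 29
Cheapest is Varne - Orton - Tarn - Ulver at 23 mi.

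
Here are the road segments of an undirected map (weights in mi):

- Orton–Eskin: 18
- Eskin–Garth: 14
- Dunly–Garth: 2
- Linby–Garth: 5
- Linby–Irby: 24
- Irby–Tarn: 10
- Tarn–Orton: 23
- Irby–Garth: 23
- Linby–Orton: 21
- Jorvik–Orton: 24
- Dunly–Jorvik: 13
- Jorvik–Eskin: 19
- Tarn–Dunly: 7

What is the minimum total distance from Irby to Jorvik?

30 mi

Running Dijkstra from Irby:
Irby: 0
Tarn: 10  (via Irby)
Dunly: 17  (via Tarn)
Garth: 19  (via Dunly)
Linby: 24  (via Irby)
Jorvik: 30  (via Dunly)
Shortest route: Irby–Tarn–Dunly–Jorvik = 30 mi.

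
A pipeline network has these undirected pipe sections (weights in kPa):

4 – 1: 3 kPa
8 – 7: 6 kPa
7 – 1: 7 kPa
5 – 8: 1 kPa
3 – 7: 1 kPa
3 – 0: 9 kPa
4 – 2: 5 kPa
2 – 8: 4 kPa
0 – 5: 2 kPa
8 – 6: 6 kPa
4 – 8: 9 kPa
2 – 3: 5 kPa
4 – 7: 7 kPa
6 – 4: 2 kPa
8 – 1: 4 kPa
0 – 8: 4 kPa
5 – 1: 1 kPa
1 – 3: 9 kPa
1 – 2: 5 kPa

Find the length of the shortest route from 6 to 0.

Running Dijkstra from 6:
6: 0
4: 2  (via 6)
1: 5  (via 4)
5: 6  (via 1)
8: 6  (via 6)
2: 7  (via 4)
0: 8  (via 5)
Shortest route: 6–4–1–5–0 = 8 kPa.

8 kPa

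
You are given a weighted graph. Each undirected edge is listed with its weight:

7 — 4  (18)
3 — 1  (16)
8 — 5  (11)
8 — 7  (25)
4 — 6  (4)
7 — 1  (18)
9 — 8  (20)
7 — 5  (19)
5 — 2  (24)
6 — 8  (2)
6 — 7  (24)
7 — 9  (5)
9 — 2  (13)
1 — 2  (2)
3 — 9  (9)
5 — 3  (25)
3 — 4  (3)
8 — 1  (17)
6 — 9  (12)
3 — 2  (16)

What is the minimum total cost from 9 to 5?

Candidate routes:
9 → 3 → 4 → 6 → 8 → 5: 9+3+4+2+11 = 29
9 → 6 → 8 → 5: 12+2+11 = 25
9 → 7 → 5: 5+19 = 24
Cheapest is 9 → 7 → 5 at 24.

24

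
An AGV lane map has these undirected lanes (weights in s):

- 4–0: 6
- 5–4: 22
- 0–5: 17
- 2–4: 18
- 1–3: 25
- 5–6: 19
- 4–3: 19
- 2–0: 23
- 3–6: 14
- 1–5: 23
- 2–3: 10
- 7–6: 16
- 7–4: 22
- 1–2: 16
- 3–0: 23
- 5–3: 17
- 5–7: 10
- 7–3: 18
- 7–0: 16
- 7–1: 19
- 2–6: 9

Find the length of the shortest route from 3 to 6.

14 s

Candidate routes:
3 - 7 - 6: 18+16 = 34
3 - 2 - 6: 10+9 = 19
3 - 6: 14 = 14
Cheapest is 3 - 6 at 14 s.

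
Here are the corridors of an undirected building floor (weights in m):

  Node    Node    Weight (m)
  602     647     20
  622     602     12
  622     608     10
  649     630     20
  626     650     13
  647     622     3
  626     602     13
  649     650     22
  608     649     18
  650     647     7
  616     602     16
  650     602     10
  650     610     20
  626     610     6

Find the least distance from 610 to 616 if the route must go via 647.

57 m

Shortest 610→647: 610 → 626 → 650 → 647 = 26
Best 647 to 616: 647 → 622 → 602 → 616 costing 31
Total via 647: 26 + 31 = 57 m.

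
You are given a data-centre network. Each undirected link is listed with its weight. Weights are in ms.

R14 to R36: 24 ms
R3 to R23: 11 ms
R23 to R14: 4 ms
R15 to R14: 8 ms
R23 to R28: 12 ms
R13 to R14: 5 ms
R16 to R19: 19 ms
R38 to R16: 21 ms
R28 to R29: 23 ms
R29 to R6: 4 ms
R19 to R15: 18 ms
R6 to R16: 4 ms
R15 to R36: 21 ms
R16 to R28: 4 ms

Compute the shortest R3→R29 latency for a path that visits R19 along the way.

68 ms

Best R3 to R19: R3 → R23 → R14 → R15 → R19 costing 41
Best R19 to R29: R19 → R16 → R6 → R29 costing 27
Total via R19: 41 + 27 = 68 ms.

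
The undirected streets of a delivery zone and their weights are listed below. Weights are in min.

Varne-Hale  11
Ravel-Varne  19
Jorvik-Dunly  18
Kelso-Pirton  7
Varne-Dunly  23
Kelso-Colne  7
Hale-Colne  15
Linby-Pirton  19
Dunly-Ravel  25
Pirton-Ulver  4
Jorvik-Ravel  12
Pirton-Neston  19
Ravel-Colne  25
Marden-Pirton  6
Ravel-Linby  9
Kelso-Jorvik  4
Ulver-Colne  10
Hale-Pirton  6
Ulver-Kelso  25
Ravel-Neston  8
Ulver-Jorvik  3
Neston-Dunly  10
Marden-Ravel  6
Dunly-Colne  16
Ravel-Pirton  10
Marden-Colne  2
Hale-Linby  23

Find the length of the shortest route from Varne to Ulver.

Candidate routes:
Varne - Ravel - Pirton - Ulver: 19+10+4 = 33
Varne - Hale - Pirton - Kelso - Jorvik - Ulver: 11+6+7+4+3 = 31
Varne - Hale - Pirton - Ulver: 11+6+4 = 21
The minimum is 21 min via Varne - Hale - Pirton - Ulver.

21 min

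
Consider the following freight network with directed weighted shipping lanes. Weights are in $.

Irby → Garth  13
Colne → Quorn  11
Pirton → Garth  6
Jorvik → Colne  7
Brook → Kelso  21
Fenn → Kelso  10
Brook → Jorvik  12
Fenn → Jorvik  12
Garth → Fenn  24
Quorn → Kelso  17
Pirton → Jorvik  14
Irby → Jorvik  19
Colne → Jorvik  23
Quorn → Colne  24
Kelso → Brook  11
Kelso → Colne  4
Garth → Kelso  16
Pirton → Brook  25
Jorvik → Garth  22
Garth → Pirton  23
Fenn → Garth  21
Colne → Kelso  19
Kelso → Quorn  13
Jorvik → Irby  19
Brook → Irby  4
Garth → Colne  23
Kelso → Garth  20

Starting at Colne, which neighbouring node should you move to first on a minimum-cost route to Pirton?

Candidate routes:
Colne–Jorvik–Garth–Pirton: 23+22+23 = 68
Colne–Kelso–Garth–Pirton: 19+20+23 = 62
The minimum is $62 via Colne–Kelso–Garth–Pirton.
So from Colne the first move is to Kelso.

Kelso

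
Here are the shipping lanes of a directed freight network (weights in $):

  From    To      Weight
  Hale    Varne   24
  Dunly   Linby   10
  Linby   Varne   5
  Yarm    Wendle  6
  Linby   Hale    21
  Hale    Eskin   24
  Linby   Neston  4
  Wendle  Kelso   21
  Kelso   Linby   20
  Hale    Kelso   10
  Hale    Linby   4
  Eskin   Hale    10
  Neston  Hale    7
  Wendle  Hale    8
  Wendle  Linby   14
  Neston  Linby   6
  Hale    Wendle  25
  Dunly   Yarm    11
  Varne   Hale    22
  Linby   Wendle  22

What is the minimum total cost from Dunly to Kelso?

Enumerating some paths:
Dunly–Yarm–Wendle–Kelso: 11+6+21 = 38
Dunly–Yarm–Wendle–Hale–Kelso: 11+6+8+10 = 35
Dunly–Linby–Neston–Hale–Kelso: 10+4+7+10 = 31
The minimum is $31 via Dunly–Linby–Neston–Hale–Kelso.

$31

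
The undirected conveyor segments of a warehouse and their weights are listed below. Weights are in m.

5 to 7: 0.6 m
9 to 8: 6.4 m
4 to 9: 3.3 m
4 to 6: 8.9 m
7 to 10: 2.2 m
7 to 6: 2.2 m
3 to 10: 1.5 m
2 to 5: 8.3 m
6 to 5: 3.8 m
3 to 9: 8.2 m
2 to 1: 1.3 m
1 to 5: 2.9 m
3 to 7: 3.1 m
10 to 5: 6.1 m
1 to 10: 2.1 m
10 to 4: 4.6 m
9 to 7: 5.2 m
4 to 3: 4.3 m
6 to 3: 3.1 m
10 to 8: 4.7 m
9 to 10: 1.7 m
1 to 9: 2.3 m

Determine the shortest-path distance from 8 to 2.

Shortest distances from 8:
8: 0
10: 4.7  (via 8)
3: 6.2  (via 10)
9: 6.4  (via 8)
1: 6.8  (via 10)
7: 6.9  (via 10)
5: 7.5  (via 7)
2: 8.1  (via 1)
Shortest route: 8–10–1–2 = 8.1 m.

8.1 m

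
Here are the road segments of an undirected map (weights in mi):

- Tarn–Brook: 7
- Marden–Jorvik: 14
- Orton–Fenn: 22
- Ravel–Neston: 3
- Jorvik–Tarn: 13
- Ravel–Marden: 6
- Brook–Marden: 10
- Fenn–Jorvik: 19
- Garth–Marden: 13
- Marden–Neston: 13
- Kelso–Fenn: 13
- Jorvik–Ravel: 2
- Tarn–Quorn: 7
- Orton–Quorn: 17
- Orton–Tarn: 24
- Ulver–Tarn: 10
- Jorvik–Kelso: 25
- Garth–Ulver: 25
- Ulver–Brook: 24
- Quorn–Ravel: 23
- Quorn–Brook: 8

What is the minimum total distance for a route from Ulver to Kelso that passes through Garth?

Best Ulver to Garth: Ulver → Garth costing 25
Shortest Garth→Kelso: Garth → Marden → Ravel → Jorvik → Kelso = 46
Total via Garth: 25 + 46 = 71 mi.

71 mi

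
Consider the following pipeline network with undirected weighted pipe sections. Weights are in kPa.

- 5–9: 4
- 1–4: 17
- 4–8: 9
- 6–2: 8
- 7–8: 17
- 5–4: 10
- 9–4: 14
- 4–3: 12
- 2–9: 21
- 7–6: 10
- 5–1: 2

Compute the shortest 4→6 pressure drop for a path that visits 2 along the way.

Shortest 4→2: 4 → 9 → 2 = 35
Shortest 2→6: 2 → 6 = 8
Total via 2: 35 + 8 = 43 kPa.

43 kPa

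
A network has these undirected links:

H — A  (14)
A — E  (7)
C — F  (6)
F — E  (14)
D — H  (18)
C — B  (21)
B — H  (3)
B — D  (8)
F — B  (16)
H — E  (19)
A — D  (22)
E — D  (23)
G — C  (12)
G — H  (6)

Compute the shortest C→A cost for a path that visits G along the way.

Best C to G: C → G costing 12
Shortest G→A: G → H → A = 20
Total via G: 12 + 20 = 32.

32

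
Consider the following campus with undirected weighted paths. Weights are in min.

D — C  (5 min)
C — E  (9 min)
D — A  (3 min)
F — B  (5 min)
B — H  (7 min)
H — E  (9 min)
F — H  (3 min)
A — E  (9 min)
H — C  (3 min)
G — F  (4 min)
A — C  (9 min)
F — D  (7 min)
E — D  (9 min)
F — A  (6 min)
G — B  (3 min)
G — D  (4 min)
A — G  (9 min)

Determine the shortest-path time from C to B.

10 min

Running Dijkstra from C:
C: 0
H: 3  (via C)
D: 5  (via C)
F: 6  (via H)
A: 8  (via D)
E: 9  (via C)
G: 9  (via D)
B: 10  (via H)
Shortest route: C–H–B = 10 min.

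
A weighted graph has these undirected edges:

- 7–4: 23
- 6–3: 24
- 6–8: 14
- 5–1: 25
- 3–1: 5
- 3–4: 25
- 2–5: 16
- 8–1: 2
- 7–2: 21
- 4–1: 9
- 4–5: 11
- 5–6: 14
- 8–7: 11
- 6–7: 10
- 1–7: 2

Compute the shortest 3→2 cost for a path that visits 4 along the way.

Best 3 to 4: 3 → 1 → 4 costing 14
Shortest 4→2: 4 → 5 → 2 = 27
Total via 4: 14 + 27 = 41.

41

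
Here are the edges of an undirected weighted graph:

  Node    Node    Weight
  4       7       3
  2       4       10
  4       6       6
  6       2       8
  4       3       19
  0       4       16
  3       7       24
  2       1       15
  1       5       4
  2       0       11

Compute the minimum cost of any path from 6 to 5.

27

Running Dijkstra from 6:
6: 0
4: 6  (via 6)
2: 8  (via 6)
7: 9  (via 4)
0: 19  (via 2)
1: 23  (via 2)
3: 25  (via 4)
5: 27  (via 1)
Shortest route: 6 → 2 → 1 → 5 = 27.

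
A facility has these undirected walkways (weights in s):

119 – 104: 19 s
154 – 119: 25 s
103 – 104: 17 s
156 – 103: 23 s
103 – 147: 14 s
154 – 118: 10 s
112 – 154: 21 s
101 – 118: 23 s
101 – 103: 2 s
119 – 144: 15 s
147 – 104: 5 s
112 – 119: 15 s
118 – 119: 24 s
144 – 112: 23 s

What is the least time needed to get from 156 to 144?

74 s

Candidate routes:
156–103–104–119–144: 23+17+19+15 = 74
156–103–147–104–119–144: 23+14+5+19+15 = 76
The minimum is 74 s via 156–103–104–119–144.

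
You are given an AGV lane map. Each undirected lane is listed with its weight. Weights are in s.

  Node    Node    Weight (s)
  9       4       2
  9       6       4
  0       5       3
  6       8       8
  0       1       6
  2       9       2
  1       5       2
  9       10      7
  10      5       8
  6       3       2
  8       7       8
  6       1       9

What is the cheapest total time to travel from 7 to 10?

Settle nodes by increasing distance from 7:
7: 0
8: 8  (via 7)
6: 16  (via 8)
3: 18  (via 6)
9: 20  (via 6)
2: 22  (via 9)
4: 22  (via 9)
1: 25  (via 6)
5: 27  (via 1)
10: 27  (via 9)
Shortest route: 7 → 8 → 6 → 9 → 10 = 27 s.

27 s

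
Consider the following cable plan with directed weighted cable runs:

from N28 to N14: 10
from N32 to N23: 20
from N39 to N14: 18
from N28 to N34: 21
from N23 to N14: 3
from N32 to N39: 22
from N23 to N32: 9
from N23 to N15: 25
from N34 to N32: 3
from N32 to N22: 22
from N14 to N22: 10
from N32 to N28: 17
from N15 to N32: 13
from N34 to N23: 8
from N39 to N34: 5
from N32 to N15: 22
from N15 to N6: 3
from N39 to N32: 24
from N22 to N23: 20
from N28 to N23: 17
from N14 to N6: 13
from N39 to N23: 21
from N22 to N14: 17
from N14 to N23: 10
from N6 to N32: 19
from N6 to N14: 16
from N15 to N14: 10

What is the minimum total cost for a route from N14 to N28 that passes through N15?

65

Best N14 to N15: N14 → N23 → N15 costing 35
Shortest N15→N28: N15 → N32 → N28 = 30
Total via N15: 35 + 30 = 65.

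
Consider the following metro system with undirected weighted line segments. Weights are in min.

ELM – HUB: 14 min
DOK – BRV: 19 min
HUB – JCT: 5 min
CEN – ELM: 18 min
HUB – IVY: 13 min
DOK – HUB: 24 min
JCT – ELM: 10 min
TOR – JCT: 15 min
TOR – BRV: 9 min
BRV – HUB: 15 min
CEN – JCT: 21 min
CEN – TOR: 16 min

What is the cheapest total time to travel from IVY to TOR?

Candidate routes:
IVY–HUB–BRV–TOR: 13+15+9 = 37
IVY–HUB–JCT–CEN–TOR: 13+5+21+16 = 55
IVY–HUB–ELM–JCT–TOR: 13+14+10+15 = 52
IVY–HUB–JCT–TOR: 13+5+15 = 33
Cheapest is IVY–HUB–JCT–TOR at 33 min.

33 min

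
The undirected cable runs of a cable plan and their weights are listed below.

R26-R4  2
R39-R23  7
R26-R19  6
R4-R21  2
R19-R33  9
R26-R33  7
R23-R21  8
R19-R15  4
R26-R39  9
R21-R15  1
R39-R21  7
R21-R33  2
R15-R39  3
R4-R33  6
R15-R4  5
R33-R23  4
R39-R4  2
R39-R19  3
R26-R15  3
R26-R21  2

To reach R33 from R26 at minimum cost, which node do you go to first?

R21

Enumerating some paths:
R26 - R21 - R33: 2+2 = 4
R26 - R15 - R21 - R33: 3+1+2 = 6
Cheapest is R26 - R21 - R33 at 4.
So from R26 the first move is to R21.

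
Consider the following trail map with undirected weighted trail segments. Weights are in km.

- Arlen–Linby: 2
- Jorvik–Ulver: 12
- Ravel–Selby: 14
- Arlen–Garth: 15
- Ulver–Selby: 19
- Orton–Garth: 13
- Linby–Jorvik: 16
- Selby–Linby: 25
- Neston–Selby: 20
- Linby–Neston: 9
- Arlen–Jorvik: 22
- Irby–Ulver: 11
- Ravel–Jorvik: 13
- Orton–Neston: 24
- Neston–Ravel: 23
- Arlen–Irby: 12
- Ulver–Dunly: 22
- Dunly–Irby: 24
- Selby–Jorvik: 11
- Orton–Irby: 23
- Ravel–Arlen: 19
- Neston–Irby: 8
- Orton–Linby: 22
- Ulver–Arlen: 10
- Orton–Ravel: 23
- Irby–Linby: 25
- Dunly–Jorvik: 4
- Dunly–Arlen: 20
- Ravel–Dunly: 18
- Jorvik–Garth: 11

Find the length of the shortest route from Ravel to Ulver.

25 km

Compare a few routes:
Ravel–Arlen–Ulver: 19+10 = 29
Ravel–Jorvik–Ulver: 13+12 = 25
Ravel–Selby–Ulver: 14+19 = 33
Cheapest is Ravel–Jorvik–Ulver at 25 km.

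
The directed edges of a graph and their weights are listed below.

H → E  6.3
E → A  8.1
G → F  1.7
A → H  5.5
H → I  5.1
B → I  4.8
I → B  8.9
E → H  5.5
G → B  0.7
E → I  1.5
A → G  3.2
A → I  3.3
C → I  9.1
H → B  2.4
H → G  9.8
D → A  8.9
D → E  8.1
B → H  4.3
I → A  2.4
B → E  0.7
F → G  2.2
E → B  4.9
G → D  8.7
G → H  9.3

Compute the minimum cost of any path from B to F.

Compare a few routes:
B - E - I - A - G - F: 0.7+1.5+2.4+3.2+1.7 = 9.5
B - I - A - G - F: 4.8+2.4+3.2+1.7 = 12.1
Cheapest is B - E - I - A - G - F at 9.5.

9.5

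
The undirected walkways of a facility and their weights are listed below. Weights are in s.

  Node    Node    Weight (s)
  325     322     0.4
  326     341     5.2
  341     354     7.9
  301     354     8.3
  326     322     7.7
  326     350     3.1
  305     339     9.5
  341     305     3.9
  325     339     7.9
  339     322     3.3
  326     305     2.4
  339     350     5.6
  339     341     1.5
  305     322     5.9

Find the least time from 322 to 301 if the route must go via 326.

Best 322 to 326: 322 → 326 costing 7.7
Shortest 326→301: 326 → 341 → 354 → 301 = 21.4
Total via 326: 7.7 + 21.4 = 29.1 s.

29.1 s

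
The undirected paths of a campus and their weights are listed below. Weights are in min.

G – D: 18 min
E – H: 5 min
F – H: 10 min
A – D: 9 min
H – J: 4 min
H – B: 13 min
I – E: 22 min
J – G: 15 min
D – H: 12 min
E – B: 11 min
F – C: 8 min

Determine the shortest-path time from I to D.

Enumerating some paths:
I - E - H - D: 22+5+12 = 39
I - E - H - J - G - D: 22+5+4+15+18 = 64
I - E - B - H - D: 22+11+13+12 = 58
I - E - B - H - J - G - D: 22+11+13+4+15+18 = 83
Cheapest is I - E - H - D at 39 min.

39 min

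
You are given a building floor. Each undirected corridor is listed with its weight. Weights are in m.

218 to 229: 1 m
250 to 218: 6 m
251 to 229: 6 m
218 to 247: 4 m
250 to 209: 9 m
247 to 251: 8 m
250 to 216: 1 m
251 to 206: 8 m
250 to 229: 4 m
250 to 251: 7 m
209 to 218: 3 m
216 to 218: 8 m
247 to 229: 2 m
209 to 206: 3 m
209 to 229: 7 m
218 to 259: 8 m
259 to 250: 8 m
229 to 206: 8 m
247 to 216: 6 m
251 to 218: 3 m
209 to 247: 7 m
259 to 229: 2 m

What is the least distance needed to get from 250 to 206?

Settle nodes by increasing distance from 250:
250: 0
216: 1  (via 250)
229: 4  (via 250)
218: 5  (via 229)
247: 6  (via 229)
259: 6  (via 229)
251: 7  (via 250)
209: 8  (via 218)
206: 11  (via 209)
Shortest route: 250 → 229 → 218 → 209 → 206 = 11 m.

11 m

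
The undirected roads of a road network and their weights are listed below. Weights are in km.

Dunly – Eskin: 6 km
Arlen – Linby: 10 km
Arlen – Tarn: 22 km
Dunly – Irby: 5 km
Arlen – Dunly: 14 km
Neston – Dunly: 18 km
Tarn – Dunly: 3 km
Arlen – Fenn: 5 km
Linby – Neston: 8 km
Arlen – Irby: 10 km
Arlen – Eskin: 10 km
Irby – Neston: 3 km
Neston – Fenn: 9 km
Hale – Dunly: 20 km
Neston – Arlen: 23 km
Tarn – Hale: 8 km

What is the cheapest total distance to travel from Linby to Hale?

27 km

Shortest distances from Linby:
Linby: 0
Neston: 8  (via Linby)
Arlen: 10  (via Linby)
Irby: 11  (via Neston)
Fenn: 15  (via Arlen)
Dunly: 16  (via Irby)
Tarn: 19  (via Dunly)
Eskin: 20  (via Arlen)
Hale: 27  (via Tarn)
Shortest route: Linby–Neston–Irby–Dunly–Tarn–Hale = 27 km.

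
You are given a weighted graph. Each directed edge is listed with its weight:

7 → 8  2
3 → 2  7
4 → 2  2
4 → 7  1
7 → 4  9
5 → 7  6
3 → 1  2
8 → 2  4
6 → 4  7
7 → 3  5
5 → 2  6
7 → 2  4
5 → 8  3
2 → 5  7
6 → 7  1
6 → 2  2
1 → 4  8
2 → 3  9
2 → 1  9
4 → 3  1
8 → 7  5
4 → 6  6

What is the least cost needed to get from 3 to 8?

Candidate routes:
3 → 2 → 5 → 8: 7+7+3 = 17
3 → 1 → 4 → 2 → 5 → 8: 2+8+2+7+3 = 22
3 → 1 → 4 → 7 → 8: 2+8+1+2 = 13
3 → 1 → 4 → 6 → 7 → 8: 2+8+6+1+2 = 19
The minimum is 13 via 3 → 1 → 4 → 7 → 8.

13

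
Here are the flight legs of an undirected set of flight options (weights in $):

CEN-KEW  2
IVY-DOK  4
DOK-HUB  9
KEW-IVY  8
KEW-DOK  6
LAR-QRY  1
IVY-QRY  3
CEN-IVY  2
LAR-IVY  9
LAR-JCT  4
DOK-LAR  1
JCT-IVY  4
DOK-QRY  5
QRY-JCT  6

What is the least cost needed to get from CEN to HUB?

Settle nodes by increasing distance from CEN:
CEN: 0
KEW: 2  (via CEN)
IVY: 2  (via CEN)
QRY: 5  (via IVY)
DOK: 6  (via IVY)
JCT: 6  (via IVY)
LAR: 6  (via QRY)
HUB: 15  (via DOK)
Shortest route: CEN–IVY–DOK–HUB = $15.

$15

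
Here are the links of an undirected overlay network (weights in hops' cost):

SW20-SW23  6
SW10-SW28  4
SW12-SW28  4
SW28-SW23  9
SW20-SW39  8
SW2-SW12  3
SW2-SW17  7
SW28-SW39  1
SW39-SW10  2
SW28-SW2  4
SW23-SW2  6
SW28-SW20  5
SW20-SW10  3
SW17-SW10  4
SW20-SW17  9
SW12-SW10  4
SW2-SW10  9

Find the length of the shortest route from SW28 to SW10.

Compare a few routes:
SW28 → SW39 → SW10: 1+2 = 3
SW28 → SW10: 4 = 4
The minimum is 3 hops' cost via SW28 → SW39 → SW10.

3 hops' cost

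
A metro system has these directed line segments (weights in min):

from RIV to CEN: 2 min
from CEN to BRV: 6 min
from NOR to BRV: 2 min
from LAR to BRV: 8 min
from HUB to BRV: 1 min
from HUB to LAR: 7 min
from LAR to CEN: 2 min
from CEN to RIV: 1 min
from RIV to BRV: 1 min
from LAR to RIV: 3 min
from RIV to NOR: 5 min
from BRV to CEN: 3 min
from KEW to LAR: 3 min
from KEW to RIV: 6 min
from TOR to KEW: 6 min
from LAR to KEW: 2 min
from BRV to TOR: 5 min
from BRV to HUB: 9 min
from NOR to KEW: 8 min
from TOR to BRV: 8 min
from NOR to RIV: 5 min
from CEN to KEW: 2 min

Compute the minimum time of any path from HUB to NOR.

10 min

Compare a few routes:
HUB - BRV - CEN - RIV - NOR: 1+3+1+5 = 10
HUB - LAR - RIV - NOR: 7+3+5 = 15
HUB - LAR - CEN - RIV - NOR: 7+2+1+5 = 15
Cheapest is HUB - BRV - CEN - RIV - NOR at 10 min.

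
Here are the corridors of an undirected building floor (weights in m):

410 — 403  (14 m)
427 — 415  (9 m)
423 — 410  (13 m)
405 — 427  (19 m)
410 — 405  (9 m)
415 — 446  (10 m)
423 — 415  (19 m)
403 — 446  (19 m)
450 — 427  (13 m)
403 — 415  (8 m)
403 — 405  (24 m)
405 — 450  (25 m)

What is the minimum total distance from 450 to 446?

32 m

Settle nodes by increasing distance from 450:
450: 0
427: 13  (via 450)
415: 22  (via 427)
405: 25  (via 450)
403: 30  (via 415)
446: 32  (via 415)
Shortest route: 450–427–415–446 = 32 m.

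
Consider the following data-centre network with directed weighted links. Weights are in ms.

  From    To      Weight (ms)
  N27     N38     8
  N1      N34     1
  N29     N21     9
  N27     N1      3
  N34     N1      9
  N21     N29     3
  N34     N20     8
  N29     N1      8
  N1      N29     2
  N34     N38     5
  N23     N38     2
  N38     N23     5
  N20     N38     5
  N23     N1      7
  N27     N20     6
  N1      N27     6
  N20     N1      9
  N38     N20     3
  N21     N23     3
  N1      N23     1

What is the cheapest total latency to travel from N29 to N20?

Running Dijkstra from N29:
N29: 0
N1: 8  (via N29)
N21: 9  (via N29)
N23: 9  (via N1)
N34: 9  (via N1)
N38: 11  (via N23)
N27: 14  (via N1)
N20: 14  (via N38)
Shortest route: N29–N1–N23–N38–N20 = 14 ms.

14 ms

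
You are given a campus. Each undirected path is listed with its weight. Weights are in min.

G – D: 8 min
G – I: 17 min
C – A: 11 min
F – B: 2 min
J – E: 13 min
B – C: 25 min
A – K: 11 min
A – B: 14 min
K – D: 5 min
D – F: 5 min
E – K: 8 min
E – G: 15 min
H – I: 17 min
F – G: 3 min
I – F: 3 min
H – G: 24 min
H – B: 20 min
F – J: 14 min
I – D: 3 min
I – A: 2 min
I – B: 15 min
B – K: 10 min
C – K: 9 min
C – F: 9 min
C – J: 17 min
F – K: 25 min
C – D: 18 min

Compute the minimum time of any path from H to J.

Settle nodes by increasing distance from H:
H: 0
I: 17  (via H)
A: 19  (via I)
B: 20  (via H)
D: 20  (via I)
F: 20  (via I)
G: 23  (via F)
K: 25  (via D)
C: 29  (via F)
E: 33  (via K)
J: 34  (via F)
Shortest route: H → I → F → J = 34 min.

34 min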